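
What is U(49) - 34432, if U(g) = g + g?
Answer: -34334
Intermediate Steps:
U(g) = 2*g
U(49) - 34432 = 2*49 - 34432 = 98 - 34432 = -34334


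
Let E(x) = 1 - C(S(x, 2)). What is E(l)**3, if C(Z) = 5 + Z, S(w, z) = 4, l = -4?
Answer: -512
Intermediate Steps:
E(x) = -8 (E(x) = 1 - (5 + 4) = 1 - 1*9 = 1 - 9 = -8)
E(l)**3 = (-8)**3 = -512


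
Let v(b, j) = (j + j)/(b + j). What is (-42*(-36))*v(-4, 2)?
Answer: -3024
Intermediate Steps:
v(b, j) = 2*j/(b + j) (v(b, j) = (2*j)/(b + j) = 2*j/(b + j))
(-42*(-36))*v(-4, 2) = (-42*(-36))*(2*2/(-4 + 2)) = 1512*(2*2/(-2)) = 1512*(2*2*(-½)) = 1512*(-2) = -3024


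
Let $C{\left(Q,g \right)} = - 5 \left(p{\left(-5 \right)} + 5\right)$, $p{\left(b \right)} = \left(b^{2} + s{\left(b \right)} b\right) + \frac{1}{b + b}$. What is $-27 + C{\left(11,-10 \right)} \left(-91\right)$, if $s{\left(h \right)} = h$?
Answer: $\frac{49905}{2} \approx 24953.0$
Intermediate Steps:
$p{\left(b \right)} = \frac{1}{2 b} + 2 b^{2}$ ($p{\left(b \right)} = \left(b^{2} + b b\right) + \frac{1}{b + b} = \left(b^{2} + b^{2}\right) + \frac{1}{2 b} = 2 b^{2} + \frac{1}{2 b} = \frac{1}{2 b} + 2 b^{2}$)
$C{\left(Q,g \right)} = - \frac{549}{2}$ ($C{\left(Q,g \right)} = - 5 \left(\frac{1 + 4 \left(-5\right)^{3}}{2 \left(-5\right)} + 5\right) = - 5 \left(\frac{1}{2} \left(- \frac{1}{5}\right) \left(1 + 4 \left(-125\right)\right) + 5\right) = - 5 \left(\frac{1}{2} \left(- \frac{1}{5}\right) \left(1 - 500\right) + 5\right) = - 5 \left(\frac{1}{2} \left(- \frac{1}{5}\right) \left(-499\right) + 5\right) = - 5 \left(\frac{499}{10} + 5\right) = \left(-5\right) \frac{549}{10} = - \frac{549}{2}$)
$-27 + C{\left(11,-10 \right)} \left(-91\right) = -27 - - \frac{49959}{2} = -27 + \frac{49959}{2} = \frac{49905}{2}$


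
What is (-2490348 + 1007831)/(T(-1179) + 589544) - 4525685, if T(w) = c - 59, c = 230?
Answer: -2668865812292/589715 ≈ -4.5257e+6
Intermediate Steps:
T(w) = 171 (T(w) = 230 - 59 = 171)
(-2490348 + 1007831)/(T(-1179) + 589544) - 4525685 = (-2490348 + 1007831)/(171 + 589544) - 4525685 = -1482517/589715 - 4525685 = -2668865812292/589715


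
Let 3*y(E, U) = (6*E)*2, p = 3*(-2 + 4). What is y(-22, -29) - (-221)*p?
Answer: 1238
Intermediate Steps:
p = 6 (p = 3*2 = 6)
y(E, U) = 4*E (y(E, U) = ((6*E)*2)/3 = (12*E)/3 = 4*E)
y(-22, -29) - (-221)*p = 4*(-22) - (-221)*6 = -88 - 1*(-1326) = -88 + 1326 = 1238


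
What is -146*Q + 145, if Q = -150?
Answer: 22045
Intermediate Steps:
-146*Q + 145 = -146*(-150) + 145 = 21900 + 145 = 22045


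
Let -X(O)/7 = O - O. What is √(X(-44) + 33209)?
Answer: √33209 ≈ 182.23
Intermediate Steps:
X(O) = 0 (X(O) = -7*(O - O) = -7*0 = 0)
√(X(-44) + 33209) = √(0 + 33209) = √33209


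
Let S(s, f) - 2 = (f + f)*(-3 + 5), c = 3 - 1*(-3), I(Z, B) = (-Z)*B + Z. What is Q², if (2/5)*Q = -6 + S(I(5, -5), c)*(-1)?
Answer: 6400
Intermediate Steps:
I(Z, B) = Z - B*Z (I(Z, B) = -B*Z + Z = Z - B*Z)
c = 6 (c = 3 + 3 = 6)
S(s, f) = 2 + 4*f (S(s, f) = 2 + (f + f)*(-3 + 5) = 2 + (2*f)*2 = 2 + 4*f)
Q = -80 (Q = 5*(-6 + (2 + 4*6)*(-1))/2 = 5*(-6 + (2 + 24)*(-1))/2 = 5*(-6 + 26*(-1))/2 = 5*(-6 - 26)/2 = (5/2)*(-32) = -80)
Q² = (-80)² = 6400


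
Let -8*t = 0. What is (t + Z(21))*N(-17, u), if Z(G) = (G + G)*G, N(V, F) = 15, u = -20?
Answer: 13230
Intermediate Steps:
t = 0 (t = -⅛*0 = 0)
Z(G) = 2*G² (Z(G) = (2*G)*G = 2*G²)
(t + Z(21))*N(-17, u) = (0 + 2*21²)*15 = (0 + 2*441)*15 = (0 + 882)*15 = 882*15 = 13230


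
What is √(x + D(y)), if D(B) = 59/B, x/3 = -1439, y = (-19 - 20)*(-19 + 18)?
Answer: 4*I*√410241/39 ≈ 65.692*I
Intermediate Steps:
y = 39 (y = -39*(-1) = 39)
x = -4317 (x = 3*(-1439) = -4317)
√(x + D(y)) = √(-4317 + 59/39) = √(-168304/39) = 4*I*√410241/39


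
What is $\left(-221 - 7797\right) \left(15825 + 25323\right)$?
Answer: $-329924664$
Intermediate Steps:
$\left(-221 - 7797\right) \left(15825 + 25323\right) = \left(-221 - 7797\right) 41148 = \left(-8018\right) 41148 = -329924664$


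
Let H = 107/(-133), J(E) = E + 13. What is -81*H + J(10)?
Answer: 11726/133 ≈ 88.165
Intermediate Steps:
J(E) = 13 + E
H = -107/133 (H = 107*(-1/133) = -107/133 ≈ -0.80451)
-81*H + J(10) = -81*(-107/133) + (13 + 10) = 8667/133 + 23 = 11726/133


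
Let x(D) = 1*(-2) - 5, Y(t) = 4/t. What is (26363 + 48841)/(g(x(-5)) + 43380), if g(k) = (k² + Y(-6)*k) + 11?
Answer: 112806/65167 ≈ 1.7310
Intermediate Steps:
x(D) = -7 (x(D) = -2 - 5 = -7)
g(k) = 11 + k² - 2*k/3 (g(k) = (k² + (4/(-6))*k) + 11 = (k² + (4*(-⅙))*k) + 11 = (k² - 2*k/3) + 11 = 11 + k² - 2*k/3)
(26363 + 48841)/(g(x(-5)) + 43380) = (26363 + 48841)/((11 + (-7)² - ⅔*(-7)) + 43380) = 75204/((11 + 49 + 14/3) + 43380) = 75204/(194/3 + 43380) = 75204/(130334/3) = 75204*(3/130334) = 112806/65167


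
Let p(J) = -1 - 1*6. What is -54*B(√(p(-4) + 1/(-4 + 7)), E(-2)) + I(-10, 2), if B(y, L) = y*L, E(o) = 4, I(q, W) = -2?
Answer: -2 - 144*I*√15 ≈ -2.0 - 557.71*I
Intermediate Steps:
p(J) = -7 (p(J) = -1 - 6 = -7)
B(y, L) = L*y
-54*B(√(p(-4) + 1/(-4 + 7)), E(-2)) + I(-10, 2) = -216*√(-7 + 1/(-4 + 7)) - 2 = -216*√(-7 + 1/3) - 2 = -216*√(-7 + ⅓) - 2 = -216*√(-20/3) - 2 = -216*2*I*√15/3 - 2 = -144*I*√15 - 2 = -2 - 144*I*√15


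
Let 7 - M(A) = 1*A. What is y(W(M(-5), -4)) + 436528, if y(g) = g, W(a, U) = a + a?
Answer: 436552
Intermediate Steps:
M(A) = 7 - A
W(a, U) = 2*a
y(W(M(-5), -4)) + 436528 = 2*(7 - 1*(-5)) + 436528 = 2*(7 + 5) + 436528 = 2*12 + 436528 = 24 + 436528 = 436552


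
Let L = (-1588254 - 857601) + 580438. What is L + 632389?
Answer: -1233028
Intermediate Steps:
L = -1865417 (L = -2445855 + 580438 = -1865417)
L + 632389 = -1865417 + 632389 = -1233028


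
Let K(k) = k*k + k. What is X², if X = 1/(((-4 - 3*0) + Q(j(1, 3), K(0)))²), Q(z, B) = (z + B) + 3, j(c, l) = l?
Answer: 1/16 ≈ 0.062500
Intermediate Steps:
K(k) = k + k² (K(k) = k² + k = k + k²)
Q(z, B) = 3 + B + z (Q(z, B) = (B + z) + 3 = 3 + B + z)
X = ¼ (X = 1/(((-4 - 3*0) + (3 + 0*(1 + 0) + 3))²) = 1/(((-4 + 0) + (3 + 0*1 + 3))²) = 1/((-4 + (3 + 0 + 3))²) = 1/((-4 + 6)²) = 1/(2²) = 1/4 = ¼ ≈ 0.25000)
X² = (¼)² = 1/16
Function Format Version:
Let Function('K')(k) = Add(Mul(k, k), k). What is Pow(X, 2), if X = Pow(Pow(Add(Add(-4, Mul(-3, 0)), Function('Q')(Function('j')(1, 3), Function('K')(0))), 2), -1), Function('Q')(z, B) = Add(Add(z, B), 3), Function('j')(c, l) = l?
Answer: Rational(1, 16) ≈ 0.062500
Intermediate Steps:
Function('K')(k) = Add(k, Pow(k, 2)) (Function('K')(k) = Add(Pow(k, 2), k) = Add(k, Pow(k, 2)))
Function('Q')(z, B) = Add(3, B, z) (Function('Q')(z, B) = Add(Add(B, z), 3) = Add(3, B, z))
X = Rational(1, 4) (X = Pow(Pow(Add(Add(-4, Mul(-3, 0)), Add(3, Mul(0, Add(1, 0)), 3)), 2), -1) = Pow(Pow(Add(Add(-4, 0), Add(3, Mul(0, 1), 3)), 2), -1) = Pow(Pow(Add(-4, Add(3, 0, 3)), 2), -1) = Pow(Pow(Add(-4, 6), 2), -1) = Pow(Pow(2, 2), -1) = Pow(4, -1) = Rational(1, 4) ≈ 0.25000)
Pow(X, 2) = Pow(Rational(1, 4), 2) = Rational(1, 16)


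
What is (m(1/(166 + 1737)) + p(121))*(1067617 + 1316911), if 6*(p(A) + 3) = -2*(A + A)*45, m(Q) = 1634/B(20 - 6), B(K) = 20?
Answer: -42340871432/5 ≈ -8.4682e+9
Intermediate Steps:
m(Q) = 817/10 (m(Q) = 1634/20 = 1634*(1/20) = 817/10)
p(A) = -3 - 30*A (p(A) = -3 + (-2*(A + A)*45)/6 = -3 + (-4*A*45)/6 = -3 + (-180*A)/6 = -3 - 30*A)
(m(1/(166 + 1737)) + p(121))*(1067617 + 1316911) = (817/10 + (-3 - 30*121))*(1067617 + 1316911) = (817/10 + (-3 - 3630))*2384528 = (817/10 - 3633)*2384528 = -35513/10*2384528 = -42340871432/5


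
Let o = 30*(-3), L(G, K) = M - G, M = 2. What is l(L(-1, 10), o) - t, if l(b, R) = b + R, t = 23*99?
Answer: -2364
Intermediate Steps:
L(G, K) = 2 - G
t = 2277
o = -90
l(b, R) = R + b
l(L(-1, 10), o) - t = (-90 + (2 - 1*(-1))) - 1*2277 = (-90 + (2 + 1)) - 2277 = (-90 + 3) - 2277 = -87 - 2277 = -2364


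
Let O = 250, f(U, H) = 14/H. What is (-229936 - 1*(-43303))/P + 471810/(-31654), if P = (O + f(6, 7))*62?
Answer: -105390797/3925096 ≈ -26.850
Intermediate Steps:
P = 15624 (P = (250 + 14/7)*62 = (250 + 14*(⅐))*62 = (250 + 2)*62 = 252*62 = 15624)
(-229936 - 1*(-43303))/P + 471810/(-31654) = (-229936 - 1*(-43303))/15624 + 471810/(-31654) = (-229936 + 43303)*(1/15624) + 471810*(-1/31654) = -186633*1/15624 - 235905/15827 = -20737/1736 - 235905/15827 = -105390797/3925096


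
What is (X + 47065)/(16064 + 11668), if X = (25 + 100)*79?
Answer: 4745/2311 ≈ 2.0532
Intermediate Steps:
X = 9875 (X = 125*79 = 9875)
(X + 47065)/(16064 + 11668) = (9875 + 47065)/(16064 + 11668) = 56940/27732 = 56940*(1/27732) = 4745/2311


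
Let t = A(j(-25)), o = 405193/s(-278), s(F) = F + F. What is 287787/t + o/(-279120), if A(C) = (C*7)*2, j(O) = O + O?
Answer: -2233079405077/5431675200 ≈ -411.12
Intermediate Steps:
s(F) = 2*F
o = -405193/556 (o = 405193/((2*(-278))) = 405193/(-556) = 405193*(-1/556) = -405193/556 ≈ -728.76)
j(O) = 2*O
A(C) = 14*C (A(C) = (7*C)*2 = 14*C)
t = -700 (t = 14*(2*(-25)) = 14*(-50) = -700)
287787/t + o/(-279120) = 287787/(-700) - 405193/556/(-279120) = 287787*(-1/700) - 405193/556*(-1/279120) = -287787/700 + 405193/155190720 = -2233079405077/5431675200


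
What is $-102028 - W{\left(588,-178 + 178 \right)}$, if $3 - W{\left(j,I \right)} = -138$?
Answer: $-102169$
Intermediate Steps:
$W{\left(j,I \right)} = 141$ ($W{\left(j,I \right)} = 3 - -138 = 3 + 138 = 141$)
$-102028 - W{\left(588,-178 + 178 \right)} = -102028 - 141 = -102169$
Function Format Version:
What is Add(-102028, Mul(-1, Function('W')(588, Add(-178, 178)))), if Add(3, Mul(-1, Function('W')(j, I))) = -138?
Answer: -102169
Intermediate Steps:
Function('W')(j, I) = 141 (Function('W')(j, I) = Add(3, Mul(-1, -138)) = Add(3, 138) = 141)
Add(-102028, Mul(-1, Function('W')(588, Add(-178, 178)))) = Add(-102028, Mul(-1, 141)) = Add(-102028, -141) = -102169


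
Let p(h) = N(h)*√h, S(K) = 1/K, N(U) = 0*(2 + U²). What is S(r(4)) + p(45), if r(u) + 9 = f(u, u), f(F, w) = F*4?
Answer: ⅐ ≈ 0.14286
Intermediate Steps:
f(F, w) = 4*F
r(u) = -9 + 4*u
N(U) = 0
p(h) = 0 (p(h) = 0*√h = 0)
S(r(4)) + p(45) = 1/(-9 + 4*4) + 0 = 1/(-9 + 16) + 0 = 1/7 + 0 = ⅐ + 0 = ⅐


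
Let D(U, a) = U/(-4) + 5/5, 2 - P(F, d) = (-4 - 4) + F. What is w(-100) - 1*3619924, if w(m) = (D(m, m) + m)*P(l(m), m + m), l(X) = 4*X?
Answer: -3650264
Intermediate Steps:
P(F, d) = 10 - F (P(F, d) = 2 - ((-4 - 4) + F) = 2 - (-8 + F) = 2 + (8 - F) = 10 - F)
D(U, a) = 1 - U/4 (D(U, a) = U*(-¼) + 5*(⅕) = -U/4 + 1 = 1 - U/4)
w(m) = (1 + 3*m/4)*(10 - 4*m) (w(m) = ((1 - m/4) + m)*(10 - 4*m) = (1 + 3*m/4)*(10 - 4*m))
w(-100) - 1*3619924 = (10 - 3*(-100)² + (7/2)*(-100)) - 1*3619924 = (10 - 3*10000 - 350) - 3619924 = (10 - 30000 - 350) - 3619924 = -30340 - 3619924 = -3650264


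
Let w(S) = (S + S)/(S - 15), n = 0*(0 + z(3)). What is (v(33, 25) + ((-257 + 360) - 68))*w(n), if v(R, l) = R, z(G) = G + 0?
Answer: 0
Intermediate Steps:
z(G) = G
n = 0 (n = 0*(0 + 3) = 0*3 = 0)
w(S) = 2*S/(-15 + S) (w(S) = (2*S)/(-15 + S) = 2*S/(-15 + S))
(v(33, 25) + ((-257 + 360) - 68))*w(n) = (33 + ((-257 + 360) - 68))*(2*0/(-15 + 0)) = (33 + (103 - 68))*(2*0/(-15)) = (33 + 35)*(2*0*(-1/15)) = 68*0 = 0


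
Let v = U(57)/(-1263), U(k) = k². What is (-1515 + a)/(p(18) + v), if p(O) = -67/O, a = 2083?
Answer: -4304304/47701 ≈ -90.235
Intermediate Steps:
v = -1083/421 (v = 57²/(-1263) = 3249*(-1/1263) = -1083/421 ≈ -2.5724)
(-1515 + a)/(p(18) + v) = (-1515 + 2083)/(-67/18 - 1083/421) = 568/(-67*1/18 - 1083/421) = 568/(-67/18 - 1083/421) = 568/(-47701/7578) = 568*(-7578/47701) = -4304304/47701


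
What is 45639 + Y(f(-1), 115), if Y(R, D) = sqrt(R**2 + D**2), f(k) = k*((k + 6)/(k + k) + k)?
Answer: 45639 + sqrt(52949)/2 ≈ 45754.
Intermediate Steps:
f(k) = k*(k + (6 + k)/(2*k)) (f(k) = k*((6 + k)/((2*k)) + k) = k*((6 + k)*(1/(2*k)) + k) = k*((6 + k)/(2*k) + k) = k*(k + (6 + k)/(2*k)))
Y(R, D) = sqrt(D**2 + R**2)
45639 + Y(f(-1), 115) = 45639 + sqrt(115**2 + (3 + (-1)**2 + (1/2)*(-1))**2) = 45639 + sqrt(13225 + (3 + 1 - 1/2)**2) = 45639 + sqrt(13225 + (7/2)**2) = 45639 + sqrt(13225 + 49/4) = 45639 + sqrt(52949/4) = 45639 + sqrt(52949)/2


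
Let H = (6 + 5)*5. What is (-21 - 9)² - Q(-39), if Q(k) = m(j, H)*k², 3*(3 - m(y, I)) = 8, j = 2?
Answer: 393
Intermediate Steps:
H = 55 (H = 11*5 = 55)
m(y, I) = ⅓ (m(y, I) = 3 - ⅓*8 = 3 - 8/3 = ⅓)
Q(k) = k²/3
(-21 - 9)² - Q(-39) = (-21 - 9)² - (-39)²/3 = (-30)² - 1521/3 = 900 - 1*507 = 900 - 507 = 393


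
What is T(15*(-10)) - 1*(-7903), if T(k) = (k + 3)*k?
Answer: 29953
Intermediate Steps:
T(k) = k*(3 + k) (T(k) = (3 + k)*k = k*(3 + k))
T(15*(-10)) - 1*(-7903) = (15*(-10))*(3 + 15*(-10)) - 1*(-7903) = -150*(3 - 150) + 7903 = -150*(-147) + 7903 = 22050 + 7903 = 29953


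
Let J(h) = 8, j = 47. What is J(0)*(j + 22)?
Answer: 552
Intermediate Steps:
J(0)*(j + 22) = 8*(47 + 22) = 8*69 = 552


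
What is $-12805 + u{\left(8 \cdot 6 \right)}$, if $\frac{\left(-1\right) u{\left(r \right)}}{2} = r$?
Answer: $-12901$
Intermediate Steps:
$u{\left(r \right)} = - 2 r$
$-12805 + u{\left(8 \cdot 6 \right)} = -12805 - 2 \cdot 8 \cdot 6 = -12805 - 96 = -12901$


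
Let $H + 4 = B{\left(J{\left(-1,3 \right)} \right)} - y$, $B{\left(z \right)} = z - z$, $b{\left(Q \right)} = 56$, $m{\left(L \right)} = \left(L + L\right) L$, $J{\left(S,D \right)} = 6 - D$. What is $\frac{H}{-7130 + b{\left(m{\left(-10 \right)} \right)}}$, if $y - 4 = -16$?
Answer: $- \frac{4}{3537} \approx -0.0011309$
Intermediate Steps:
$y = -12$ ($y = 4 - 16 = -12$)
$m{\left(L \right)} = 2 L^{2}$ ($m{\left(L \right)} = 2 L L = 2 L^{2}$)
$B{\left(z \right)} = 0$
$H = 8$ ($H = -4 + \left(0 - -12\right) = -4 + \left(0 + 12\right) = -4 + 12 = 8$)
$\frac{H}{-7130 + b{\left(m{\left(-10 \right)} \right)}} = \frac{8}{-7130 + 56} = \frac{8}{-7074} = 8 \left(- \frac{1}{7074}\right) = - \frac{4}{3537}$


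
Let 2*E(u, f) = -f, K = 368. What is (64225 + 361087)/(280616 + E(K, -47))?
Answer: 850624/561279 ≈ 1.5155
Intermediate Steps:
E(u, f) = -f/2 (E(u, f) = (-f)/2 = -f/2)
(64225 + 361087)/(280616 + E(K, -47)) = (64225 + 361087)/(280616 - 1/2*(-47)) = 425312/(280616 + 47/2) = 425312/(561279/2) = 425312*(2/561279) = 850624/561279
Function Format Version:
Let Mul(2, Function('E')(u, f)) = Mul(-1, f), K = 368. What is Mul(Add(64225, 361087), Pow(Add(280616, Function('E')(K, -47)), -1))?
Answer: Rational(850624, 561279) ≈ 1.5155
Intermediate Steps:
Function('E')(u, f) = Mul(Rational(-1, 2), f) (Function('E')(u, f) = Mul(Rational(1, 2), Mul(-1, f)) = Mul(Rational(-1, 2), f))
Mul(Add(64225, 361087), Pow(Add(280616, Function('E')(K, -47)), -1)) = Mul(Add(64225, 361087), Pow(Add(280616, Mul(Rational(-1, 2), -47)), -1)) = Mul(425312, Pow(Add(280616, Rational(47, 2)), -1)) = Mul(425312, Pow(Rational(561279, 2), -1)) = Mul(425312, Rational(2, 561279)) = Rational(850624, 561279)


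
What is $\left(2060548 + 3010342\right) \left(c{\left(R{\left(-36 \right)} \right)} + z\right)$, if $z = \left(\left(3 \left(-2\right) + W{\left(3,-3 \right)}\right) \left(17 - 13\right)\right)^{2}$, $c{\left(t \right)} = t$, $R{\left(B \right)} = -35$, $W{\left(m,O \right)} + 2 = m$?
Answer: $1850874850$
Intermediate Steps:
$W{\left(m,O \right)} = -2 + m$
$z = 400$ ($z = \left(\left(3 \left(-2\right) + \left(-2 + 3\right)\right) \left(17 - 13\right)\right)^{2} = \left(\left(-6 + 1\right) 4\right)^{2} = \left(\left(-5\right) 4\right)^{2} = \left(-20\right)^{2} = 400$)
$\left(2060548 + 3010342\right) \left(c{\left(R{\left(-36 \right)} \right)} + z\right) = \left(2060548 + 3010342\right) \left(-35 + 400\right) = 5070890 \cdot 365 = 1850874850$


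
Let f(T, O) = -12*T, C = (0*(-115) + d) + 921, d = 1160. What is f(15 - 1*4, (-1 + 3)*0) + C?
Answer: 1949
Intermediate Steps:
C = 2081 (C = (0*(-115) + 1160) + 921 = (0 + 1160) + 921 = 1160 + 921 = 2081)
f(15 - 1*4, (-1 + 3)*0) + C = -12*(15 - 1*4) + 2081 = -12*(15 - 4) + 2081 = -12*11 + 2081 = -132 + 2081 = 1949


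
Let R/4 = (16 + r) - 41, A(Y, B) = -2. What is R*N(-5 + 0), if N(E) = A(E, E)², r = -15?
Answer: -640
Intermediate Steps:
N(E) = 4 (N(E) = (-2)² = 4)
R = -160 (R = 4*((16 - 15) - 41) = 4*(1 - 41) = 4*(-40) = -160)
R*N(-5 + 0) = -160*4 = -640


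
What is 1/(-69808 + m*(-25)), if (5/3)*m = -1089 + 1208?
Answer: -1/71593 ≈ -1.3968e-5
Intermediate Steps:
m = 357/5 (m = 3*(-1089 + 1208)/5 = (3/5)*119 = 357/5 ≈ 71.400)
1/(-69808 + m*(-25)) = 1/(-69808 + (357/5)*(-25)) = 1/(-69808 - 1785) = 1/(-71593) = -1/71593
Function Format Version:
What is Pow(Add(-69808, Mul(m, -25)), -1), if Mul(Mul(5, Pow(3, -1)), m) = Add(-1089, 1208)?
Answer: Rational(-1, 71593) ≈ -1.3968e-5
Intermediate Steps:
m = Rational(357, 5) (m = Mul(Rational(3, 5), Add(-1089, 1208)) = Mul(Rational(3, 5), 119) = Rational(357, 5) ≈ 71.400)
Pow(Add(-69808, Mul(m, -25)), -1) = Pow(Add(-69808, Mul(Rational(357, 5), -25)), -1) = Pow(Add(-69808, -1785), -1) = Pow(-71593, -1) = Rational(-1, 71593)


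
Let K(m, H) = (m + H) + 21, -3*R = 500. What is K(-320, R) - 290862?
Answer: -873983/3 ≈ -2.9133e+5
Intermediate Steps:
R = -500/3 (R = -⅓*500 = -500/3 ≈ -166.67)
K(m, H) = 21 + H + m (K(m, H) = (H + m) + 21 = 21 + H + m)
K(-320, R) - 290862 = (21 - 500/3 - 320) - 290862 = -1397/3 - 290862 = -873983/3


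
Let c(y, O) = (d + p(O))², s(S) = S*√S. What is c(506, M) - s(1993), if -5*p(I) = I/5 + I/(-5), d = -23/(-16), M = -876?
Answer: 529/256 - 1993*√1993 ≈ -88972.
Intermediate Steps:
s(S) = S^(3/2)
d = 23/16 (d = -23*(-1/16) = 23/16 ≈ 1.4375)
p(I) = 0 (p(I) = -(I/5 + I/(-5))/5 = -(I*(⅕) + I*(-⅕))/5 = -(I/5 - I/5)/5 = -⅕*0 = 0)
c(y, O) = 529/256 (c(y, O) = (23/16 + 0)² = (23/16)² = 529/256)
c(506, M) - s(1993) = 529/256 - 1993^(3/2) = 529/256 - 1993*√1993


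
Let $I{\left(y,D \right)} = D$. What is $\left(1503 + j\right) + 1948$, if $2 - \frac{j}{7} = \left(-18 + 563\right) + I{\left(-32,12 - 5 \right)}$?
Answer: $-399$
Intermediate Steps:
$j = -3850$ ($j = 14 - 7 \left(\left(-18 + 563\right) + \left(12 - 5\right)\right) = 14 - 7 \left(545 + 7\right) = 14 - 3864 = -3850$)
$\left(1503 + j\right) + 1948 = \left(1503 - 3850\right) + 1948 = -2347 + 1948 = -399$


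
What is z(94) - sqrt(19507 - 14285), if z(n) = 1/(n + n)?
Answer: 1/188 - sqrt(5222) ≈ -72.258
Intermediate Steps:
z(n) = 1/(2*n)
z(94) - sqrt(19507 - 14285) = (1/2)/94 - sqrt(19507 - 14285) = (1/2)*(1/94) - sqrt(5222) = 1/188 - sqrt(5222)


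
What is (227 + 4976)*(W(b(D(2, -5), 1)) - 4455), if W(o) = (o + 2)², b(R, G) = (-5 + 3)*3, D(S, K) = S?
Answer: -23096117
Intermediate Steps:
b(R, G) = -6 (b(R, G) = -2*3 = -6)
W(o) = (2 + o)²
(227 + 4976)*(W(b(D(2, -5), 1)) - 4455) = (227 + 4976)*((2 - 6)² - 4455) = 5203*((-4)² - 4455) = 5203*(16 - 4455) = 5203*(-4439) = -23096117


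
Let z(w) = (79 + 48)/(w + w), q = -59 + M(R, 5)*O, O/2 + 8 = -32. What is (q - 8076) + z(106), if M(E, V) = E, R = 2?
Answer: -1758413/212 ≈ -8294.4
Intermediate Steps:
O = -80 (O = -16 + 2*(-32) = -16 - 64 = -80)
q = -219 (q = -59 + 2*(-80) = -59 - 160 = -219)
z(w) = 127/(2*w) (z(w) = 127/((2*w)) = 127*(1/(2*w)) = 127/(2*w))
(q - 8076) + z(106) = (-219 - 8076) + (127/2)/106 = -8295 + (127/2)*(1/106) = -8295 + 127/212 = -1758413/212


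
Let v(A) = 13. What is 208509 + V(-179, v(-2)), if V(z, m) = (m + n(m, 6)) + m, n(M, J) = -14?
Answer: 208521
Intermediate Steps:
V(z, m) = -14 + 2*m (V(z, m) = (m - 14) + m = (-14 + m) + m = -14 + 2*m)
208509 + V(-179, v(-2)) = 208509 + (-14 + 2*13) = 208509 + (-14 + 26) = 208509 + 12 = 208521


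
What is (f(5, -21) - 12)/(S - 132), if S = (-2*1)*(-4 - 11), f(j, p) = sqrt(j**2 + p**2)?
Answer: 2/17 - sqrt(466)/102 ≈ -0.093991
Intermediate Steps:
S = 30 (S = -2*(-15) = 30)
(f(5, -21) - 12)/(S - 132) = (sqrt(5**2 + (-21)**2) - 12)/(30 - 132) = (sqrt(25 + 441) - 12)/(-102) = (sqrt(466) - 12)*(-1/102) = (-12 + sqrt(466))*(-1/102) = 2/17 - sqrt(466)/102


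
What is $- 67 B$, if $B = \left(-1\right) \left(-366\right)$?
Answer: $-24522$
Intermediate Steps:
$B = 366$
$- 67 B = \left(-67\right) 366 = -24522$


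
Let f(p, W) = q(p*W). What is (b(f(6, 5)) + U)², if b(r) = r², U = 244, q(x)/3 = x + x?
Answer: 1065630736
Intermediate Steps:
q(x) = 6*x (q(x) = 3*(x + x) = 3*(2*x) = 6*x)
f(p, W) = 6*W*p (f(p, W) = 6*(p*W) = 6*(W*p) = 6*W*p)
(b(f(6, 5)) + U)² = ((6*5*6)² + 244)² = (180² + 244)² = (32400 + 244)² = 32644² = 1065630736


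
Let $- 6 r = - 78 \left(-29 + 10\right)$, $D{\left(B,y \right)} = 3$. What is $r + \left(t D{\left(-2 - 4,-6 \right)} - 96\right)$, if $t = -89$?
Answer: $-610$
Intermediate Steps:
$r = -247$ ($r = - \frac{\left(-78\right) \left(-29 + 10\right)}{6} = - \frac{\left(-78\right) \left(-19\right)}{6} = \left(- \frac{1}{6}\right) 1482 = -247$)
$r + \left(t D{\left(-2 - 4,-6 \right)} - 96\right) = -247 - 363 = -610$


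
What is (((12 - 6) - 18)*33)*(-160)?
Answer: 63360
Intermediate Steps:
(((12 - 6) - 18)*33)*(-160) = ((6 - 18)*33)*(-160) = -12*33*(-160) = -396*(-160) = 63360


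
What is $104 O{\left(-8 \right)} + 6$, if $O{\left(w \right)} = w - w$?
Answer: $6$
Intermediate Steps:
$O{\left(w \right)} = 0$
$104 O{\left(-8 \right)} + 6 = 104 \cdot 0 + 6 = 0 + 6 = 6$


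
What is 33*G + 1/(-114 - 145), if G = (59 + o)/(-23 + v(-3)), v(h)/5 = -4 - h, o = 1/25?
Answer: -450574/6475 ≈ -69.587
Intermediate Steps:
o = 1/25 ≈ 0.040000
v(h) = -20 - 5*h (v(h) = 5*(-4 - h) = -20 - 5*h)
G = -369/175 (G = (59 + 1/25)/(-23 + (-20 - 5*(-3))) = 1476/(25*(-23 + (-20 + 15))) = 1476/(25*(-23 - 5)) = (1476/25)/(-28) = (1476/25)*(-1/28) = -369/175 ≈ -2.1086)
33*G + 1/(-114 - 145) = 33*(-369/175) + 1/(-114 - 145) = -12177/175 + 1/(-259) = -12177/175 - 1/259 = -450574/6475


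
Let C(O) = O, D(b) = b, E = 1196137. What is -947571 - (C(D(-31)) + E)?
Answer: -2143677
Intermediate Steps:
-947571 - (C(D(-31)) + E) = -947571 - (-31 + 1196137) = -947571 - 1*1196106 = -947571 - 1196106 = -2143677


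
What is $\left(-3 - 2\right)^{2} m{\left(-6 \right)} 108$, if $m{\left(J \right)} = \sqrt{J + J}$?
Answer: $5400 i \sqrt{3} \approx 9353.1 i$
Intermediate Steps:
$m{\left(J \right)} = \sqrt{2} \sqrt{J}$ ($m{\left(J \right)} = \sqrt{2 J} = \sqrt{2} \sqrt{J}$)
$\left(-3 - 2\right)^{2} m{\left(-6 \right)} 108 = \left(-3 - 2\right)^{2} \sqrt{2} \sqrt{-6} \cdot 108 = \left(-5\right)^{2} \sqrt{2} i \sqrt{6} \cdot 108 = 25 \cdot 2 i \sqrt{3} \cdot 108 = 50 i \sqrt{3} \cdot 108 = 5400 i \sqrt{3}$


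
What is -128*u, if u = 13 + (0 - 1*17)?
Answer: 512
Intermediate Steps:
u = -4 (u = 13 + (0 - 17) = 13 - 17 = -4)
-128*u = -128*(-4) = 512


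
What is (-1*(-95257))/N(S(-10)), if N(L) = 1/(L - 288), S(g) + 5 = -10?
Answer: -28862871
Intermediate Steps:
S(g) = -15 (S(g) = -5 - 10 = -15)
N(L) = 1/(-288 + L)
(-1*(-95257))/N(S(-10)) = (-1*(-95257))/(1/(-288 - 15)) = 95257/(1/(-303)) = 95257/(-1/303) = 95257*(-303) = -28862871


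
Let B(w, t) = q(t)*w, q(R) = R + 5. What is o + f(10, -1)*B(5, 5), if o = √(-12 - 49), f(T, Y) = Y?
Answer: -50 + I*√61 ≈ -50.0 + 7.8102*I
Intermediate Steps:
q(R) = 5 + R
B(w, t) = w*(5 + t) (B(w, t) = (5 + t)*w = w*(5 + t))
o = I*√61 (o = √(-61) = I*√61 ≈ 7.8102*I)
o + f(10, -1)*B(5, 5) = I*√61 - 5*(5 + 5) = I*√61 - 5*10 = I*√61 - 1*50 = I*√61 - 50 = -50 + I*√61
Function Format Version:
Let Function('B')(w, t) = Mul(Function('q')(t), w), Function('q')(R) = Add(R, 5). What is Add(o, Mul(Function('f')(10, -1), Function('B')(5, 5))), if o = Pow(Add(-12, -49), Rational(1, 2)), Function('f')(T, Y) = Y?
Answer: Add(-50, Mul(I, Pow(61, Rational(1, 2)))) ≈ Add(-50.000, Mul(7.8102, I))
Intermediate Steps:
Function('q')(R) = Add(5, R)
Function('B')(w, t) = Mul(w, Add(5, t)) (Function('B')(w, t) = Mul(Add(5, t), w) = Mul(w, Add(5, t)))
o = Mul(I, Pow(61, Rational(1, 2))) (o = Pow(-61, Rational(1, 2)) = Mul(I, Pow(61, Rational(1, 2))) ≈ Mul(7.8102, I))
Add(o, Mul(Function('f')(10, -1), Function('B')(5, 5))) = Add(Mul(I, Pow(61, Rational(1, 2))), Mul(-1, Mul(5, Add(5, 5)))) = Add(Mul(I, Pow(61, Rational(1, 2))), Mul(-1, Mul(5, 10))) = Add(Mul(I, Pow(61, Rational(1, 2))), Mul(-1, 50)) = Add(Mul(I, Pow(61, Rational(1, 2))), -50) = Add(-50, Mul(I, Pow(61, Rational(1, 2))))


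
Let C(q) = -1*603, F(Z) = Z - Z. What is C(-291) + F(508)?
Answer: -603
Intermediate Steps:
F(Z) = 0
C(q) = -603
C(-291) + F(508) = -603 + 0 = -603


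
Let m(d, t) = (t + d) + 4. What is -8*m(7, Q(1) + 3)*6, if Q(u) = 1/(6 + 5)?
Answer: -7440/11 ≈ -676.36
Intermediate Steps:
Q(u) = 1/11
m(d, t) = 4 + d + t (m(d, t) = (d + t) + 4 = 4 + d + t)
-8*m(7, Q(1) + 3)*6 = -8*(4 + 7 + (1/11 + 3))*6 = -8*(4 + 7 + 34/11)*6 = -8*155/11*6 = -1240/11*6 = -7440/11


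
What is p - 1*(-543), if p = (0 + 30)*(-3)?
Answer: 453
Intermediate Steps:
p = -90 (p = 30*(-3) = -90)
p - 1*(-543) = -90 - 1*(-543) = -90 + 543 = 453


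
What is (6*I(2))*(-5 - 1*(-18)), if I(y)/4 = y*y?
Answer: 1248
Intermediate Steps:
I(y) = 4*y² (I(y) = 4*(y*y) = 4*y²)
(6*I(2))*(-5 - 1*(-18)) = (6*(4*2²))*(-5 - 1*(-18)) = (6*(4*4))*(-5 + 18) = (6*16)*13 = 96*13 = 1248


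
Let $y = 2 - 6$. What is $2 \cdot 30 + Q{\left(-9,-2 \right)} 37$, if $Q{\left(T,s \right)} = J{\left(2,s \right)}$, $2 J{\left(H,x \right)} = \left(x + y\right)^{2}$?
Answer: $726$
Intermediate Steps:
$y = -4$ ($y = 2 - 6 = -4$)
$J{\left(H,x \right)} = \frac{\left(-4 + x\right)^{2}}{2}$ ($J{\left(H,x \right)} = \frac{\left(x - 4\right)^{2}}{2} = \frac{\left(-4 + x\right)^{2}}{2}$)
$Q{\left(T,s \right)} = \frac{\left(-4 + s\right)^{2}}{2}$
$2 \cdot 30 + Q{\left(-9,-2 \right)} 37 = 2 \cdot 30 + \frac{\left(-4 - 2\right)^{2}}{2} \cdot 37 = 60 + \frac{\left(-6\right)^{2}}{2} \cdot 37 = 60 + \frac{1}{2} \cdot 36 \cdot 37 = 60 + 18 \cdot 37 = 60 + 666 = 726$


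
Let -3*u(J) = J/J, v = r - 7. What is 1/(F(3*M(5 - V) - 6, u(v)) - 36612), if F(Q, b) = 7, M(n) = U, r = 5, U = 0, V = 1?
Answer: -1/36605 ≈ -2.7319e-5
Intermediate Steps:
v = -2 (v = 5 - 7 = -2)
M(n) = 0
u(J) = -⅓ (u(J) = -J/(3*J) = -⅓*1 = -⅓)
1/(F(3*M(5 - V) - 6, u(v)) - 36612) = 1/(7 - 36612) = 1/(-36605) = -1/36605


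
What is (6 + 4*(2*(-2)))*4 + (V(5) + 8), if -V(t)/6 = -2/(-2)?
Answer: -38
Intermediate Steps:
V(t) = -6 (V(t) = -(-12)/(-2) = -(-12)*(-1)/2 = -6*1 = -6)
(6 + 4*(2*(-2)))*4 + (V(5) + 8) = (6 + 4*(2*(-2)))*4 + (-6 + 8) = (6 + 4*(-4))*4 + 2 = (6 - 16)*4 + 2 = -10*4 + 2 = -40 + 2 = -38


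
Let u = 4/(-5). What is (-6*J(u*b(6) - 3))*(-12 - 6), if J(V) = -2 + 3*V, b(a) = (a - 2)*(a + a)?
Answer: -68148/5 ≈ -13630.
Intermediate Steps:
u = -⅘ (u = 4*(-⅕) = -⅘ ≈ -0.80000)
b(a) = 2*a*(-2 + a) (b(a) = (-2 + a)*(2*a) = 2*a*(-2 + a))
(-6*J(u*b(6) - 3))*(-12 - 6) = (-6*(-2 + 3*(-8*6*(-2 + 6)/5 - 3)))*(-12 - 6) = -6*(-2 + 3*(-8*6*4/5 - 3))*(-18) = -6*(-2 + 3*(-⅘*48 - 3))*(-18) = -6*(-2 + 3*(-192/5 - 3))*(-18) = -6*(-2 + 3*(-207/5))*(-18) = -6*(-2 - 621/5)*(-18) = -6*(-631/5)*(-18) = (3786/5)*(-18) = -68148/5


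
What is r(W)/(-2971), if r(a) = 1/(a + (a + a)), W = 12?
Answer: -1/106956 ≈ -9.3496e-6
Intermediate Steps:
r(a) = 1/(3*a) (r(a) = 1/(a + 2*a) = 1/(3*a))
r(W)/(-2971) = ((1/3)/12)/(-2971) = ((1/3)*(1/12))*(-1/2971) = (1/36)*(-1/2971) = -1/106956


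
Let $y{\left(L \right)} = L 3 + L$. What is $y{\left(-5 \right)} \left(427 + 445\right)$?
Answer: $-17440$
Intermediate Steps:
$y{\left(L \right)} = 4 L$ ($y{\left(L \right)} = 3 L + L = 4 L$)
$y{\left(-5 \right)} \left(427 + 445\right) = 4 \left(-5\right) \left(427 + 445\right) = \left(-20\right) 872 = -17440$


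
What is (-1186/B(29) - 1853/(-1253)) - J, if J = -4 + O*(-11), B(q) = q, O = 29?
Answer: 10304530/36337 ≈ 283.58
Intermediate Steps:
J = -323 (J = -4 + 29*(-11) = -4 - 319 = -323)
(-1186/B(29) - 1853/(-1253)) - J = (-1186/29 - 1853/(-1253)) - 1*(-323) = (-1186*1/29 - 1853*(-1/1253)) + 323 = (-1186/29 + 1853/1253) + 323 = -1432321/36337 + 323 = 10304530/36337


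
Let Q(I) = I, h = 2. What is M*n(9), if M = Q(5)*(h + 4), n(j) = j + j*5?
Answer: 1620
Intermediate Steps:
n(j) = 6*j (n(j) = j + 5*j = 6*j)
M = 30 (M = 5*(2 + 4) = 5*6 = 30)
M*n(9) = 30*(6*9) = 30*54 = 1620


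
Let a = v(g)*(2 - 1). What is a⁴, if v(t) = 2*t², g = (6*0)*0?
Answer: 0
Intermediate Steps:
g = 0 (g = 0*0 = 0)
a = 0 (a = (2*0²)*(2 - 1) = (2*0)*1 = 0*1 = 0)
a⁴ = 0⁴ = 0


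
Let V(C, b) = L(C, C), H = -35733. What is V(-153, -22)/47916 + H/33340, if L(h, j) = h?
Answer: -23851159/22187770 ≈ -1.0750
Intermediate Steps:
V(C, b) = C
V(-153, -22)/47916 + H/33340 = -153/47916 - 35733/33340 = -153*1/47916 - 35733*1/33340 = -17/5324 - 35733/33340 = -23851159/22187770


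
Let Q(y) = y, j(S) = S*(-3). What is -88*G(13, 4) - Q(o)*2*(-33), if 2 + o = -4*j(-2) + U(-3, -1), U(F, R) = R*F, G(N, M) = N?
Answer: -2662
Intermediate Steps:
j(S) = -3*S
U(F, R) = F*R
o = -23 (o = -2 + (-(-12)*(-2) - 3*(-1)) = -2 + (-4*6 + 3) = -2 + (-24 + 3) = -2 - 21 = -23)
-88*G(13, 4) - Q(o)*2*(-33) = -88*13 - (-23*2)*(-33) = -1144 - (-46)*(-33) = -1144 - 1*1518 = -1144 - 1518 = -2662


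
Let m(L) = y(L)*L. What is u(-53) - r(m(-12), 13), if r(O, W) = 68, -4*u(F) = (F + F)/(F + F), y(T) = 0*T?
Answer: -273/4 ≈ -68.250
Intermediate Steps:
y(T) = 0
m(L) = 0 (m(L) = 0*L = 0)
u(F) = -¼ (u(F) = -(F + F)/(4*(F + F)) = -2*F/(4*(2*F)) = -2*F*1/(2*F)/4 = -¼*1 = -¼)
u(-53) - r(m(-12), 13) = -¼ - 1*68 = -¼ - 68 = -273/4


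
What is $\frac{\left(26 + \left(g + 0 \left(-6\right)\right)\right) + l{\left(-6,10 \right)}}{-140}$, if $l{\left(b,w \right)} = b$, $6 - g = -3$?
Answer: $- \frac{29}{140} \approx -0.20714$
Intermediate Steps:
$g = 9$ ($g = 6 - -3 = 6 + 3 = 9$)
$\frac{\left(26 + \left(g + 0 \left(-6\right)\right)\right) + l{\left(-6,10 \right)}}{-140} = \frac{\left(26 + \left(9 + 0 \left(-6\right)\right)\right) - 6}{-140} = \left(\left(26 + \left(9 + 0\right)\right) - 6\right) \left(- \frac{1}{140}\right) = \left(\left(26 + 9\right) - 6\right) \left(- \frac{1}{140}\right) = \left(35 - 6\right) \left(- \frac{1}{140}\right) = 29 \left(- \frac{1}{140}\right) = - \frac{29}{140}$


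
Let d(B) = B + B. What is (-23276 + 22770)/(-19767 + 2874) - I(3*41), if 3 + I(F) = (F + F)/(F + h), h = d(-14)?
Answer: 706897/1604835 ≈ 0.44048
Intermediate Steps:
d(B) = 2*B
h = -28 (h = 2*(-14) = -28)
I(F) = -3 + 2*F/(-28 + F) (I(F) = -3 + (F + F)/(F - 28) = -3 + (2*F)/(-28 + F) = -3 + 2*F/(-28 + F))
(-23276 + 22770)/(-19767 + 2874) - I(3*41) = (-23276 + 22770)/(-19767 + 2874) - (84 - 3*41)/(-28 + 3*41) = -506/(-16893) - (84 - 1*123)/(-28 + 123) = -506*(-1/16893) - (84 - 123)/95 = 506/16893 - (-39)/95 = 506/16893 - 1*(-39/95) = 506/16893 + 39/95 = 706897/1604835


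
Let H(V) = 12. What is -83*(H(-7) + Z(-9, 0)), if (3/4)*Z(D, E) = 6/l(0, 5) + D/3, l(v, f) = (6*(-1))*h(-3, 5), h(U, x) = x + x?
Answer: -9794/15 ≈ -652.93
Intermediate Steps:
h(U, x) = 2*x
l(v, f) = -60 (l(v, f) = (6*(-1))*(2*5) = -6*10 = -60)
Z(D, E) = -2/15 + 4*D/9 (Z(D, E) = 4*(6/(-60) + D/3)/3 = 4*(6*(-1/60) + D*(⅓))/3 = 4*(-⅒ + D/3)/3 = -2/15 + 4*D/9)
-83*(H(-7) + Z(-9, 0)) = -83*(12 + (-2/15 + (4/9)*(-9))) = -83*(12 + (-2/15 - 4)) = -83*(12 - 62/15) = -83*118/15 = -9794/15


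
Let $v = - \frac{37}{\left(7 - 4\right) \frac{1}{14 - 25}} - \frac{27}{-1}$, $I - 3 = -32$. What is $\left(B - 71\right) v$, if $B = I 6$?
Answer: $- \frac{119560}{3} \approx -39853.0$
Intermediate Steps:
$I = -29$ ($I = 3 - 32 = -29$)
$B = -174$ ($B = \left(-29\right) 6 = -174$)
$v = \frac{488}{3}$ ($v = - \frac{37}{3 \frac{1}{-11}} - -27 = - \frac{37}{3 \left(- \frac{1}{11}\right)} + 27 = - \frac{37}{- \frac{3}{11}} + 27 = \left(-37\right) \left(- \frac{11}{3}\right) + 27 = \frac{407}{3} + 27 = \frac{488}{3} \approx 162.67$)
$\left(B - 71\right) v = \left(-174 - 71\right) \frac{488}{3} = \left(-245\right) \frac{488}{3} = - \frac{119560}{3}$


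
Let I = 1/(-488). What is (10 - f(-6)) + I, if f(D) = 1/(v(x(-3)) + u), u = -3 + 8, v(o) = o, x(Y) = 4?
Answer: 43423/4392 ≈ 9.8868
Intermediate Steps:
u = 5
f(D) = ⅑ (f(D) = 1/(4 + 5) = 1/9 = ⅑)
I = -1/488 ≈ -0.0020492
(10 - f(-6)) + I = (10 - 1*⅑) - 1/488 = (10 - ⅑) - 1/488 = 89/9 - 1/488 = 43423/4392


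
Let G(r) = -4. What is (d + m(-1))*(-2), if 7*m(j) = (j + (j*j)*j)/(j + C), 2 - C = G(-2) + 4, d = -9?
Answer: 130/7 ≈ 18.571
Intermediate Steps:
C = 2 (C = 2 - (-4 + 4) = 2 - 1*0 = 2 + 0 = 2)
m(j) = (j + j**3)/(7*(2 + j)) (m(j) = ((j + (j*j)*j)/(j + 2))/7 = ((j + j**2*j)/(2 + j))/7 = ((j + j**3)/(2 + j))/7 = (j + j**3)/(7*(2 + j)))
(d + m(-1))*(-2) = (-9 + (-1 + (-1)**3)/(14 + 7*(-1)))*(-2) = (-9 + (-1 - 1)/(14 - 7))*(-2) = (-9 - 2/7)*(-2) = -65/7*(-2) = 130/7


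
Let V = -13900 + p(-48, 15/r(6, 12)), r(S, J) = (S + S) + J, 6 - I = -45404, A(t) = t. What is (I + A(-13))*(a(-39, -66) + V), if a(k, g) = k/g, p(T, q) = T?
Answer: -1266341061/2 ≈ -6.3317e+8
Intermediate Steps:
I = 45410 (I = 6 - 1*(-45404) = 6 + 45404 = 45410)
r(S, J) = J + 2*S (r(S, J) = 2*S + J = J + 2*S)
V = -13948 (V = -13900 - 48 = -13948)
(I + A(-13))*(a(-39, -66) + V) = (45410 - 13)*(-39/(-66) - 13948) = 45397*(-39*(-1/66) - 13948) = 45397*(13/22 - 13948) = 45397*(-306843/22) = -1266341061/2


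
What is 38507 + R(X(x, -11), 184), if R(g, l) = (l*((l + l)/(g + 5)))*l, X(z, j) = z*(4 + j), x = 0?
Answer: 12651543/5 ≈ 2.5303e+6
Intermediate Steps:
R(g, l) = 2*l**3/(5 + g) (R(g, l) = (l*((2*l)/(5 + g)))*l = (l*(2*l/(5 + g)))*l = (2*l**2/(5 + g))*l = 2*l**3/(5 + g))
38507 + R(X(x, -11), 184) = 38507 + 2*184**3/(5 + 0*(4 - 11)) = 38507 + 2*6229504/(5 + 0*(-7)) = 38507 + 2*6229504/(5 + 0) = 38507 + 2*6229504/5 = 38507 + 2*6229504*(1/5) = 38507 + 12459008/5 = 12651543/5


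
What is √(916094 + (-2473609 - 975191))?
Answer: I*√2532706 ≈ 1591.4*I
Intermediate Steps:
√(916094 + (-2473609 - 975191)) = √(916094 - 3448800) = √(-2532706) = I*√2532706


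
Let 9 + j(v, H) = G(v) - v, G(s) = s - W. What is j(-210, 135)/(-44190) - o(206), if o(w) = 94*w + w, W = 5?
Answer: -432399143/22095 ≈ -19570.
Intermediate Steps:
o(w) = 95*w
G(s) = -5 + s (G(s) = s - 1*5 = s - 5 = -5 + s)
j(v, H) = -14 (j(v, H) = -9 + ((-5 + v) - v) = -9 - 5 = -14)
j(-210, 135)/(-44190) - o(206) = -14/(-44190) - 95*206 = -14*(-1/44190) - 1*19570 = 7/22095 - 19570 = -432399143/22095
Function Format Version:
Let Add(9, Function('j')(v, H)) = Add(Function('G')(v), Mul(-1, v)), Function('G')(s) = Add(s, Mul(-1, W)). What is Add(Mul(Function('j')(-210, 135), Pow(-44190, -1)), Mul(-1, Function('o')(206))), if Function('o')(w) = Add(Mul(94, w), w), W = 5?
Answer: Rational(-432399143, 22095) ≈ -19570.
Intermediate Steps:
Function('o')(w) = Mul(95, w)
Function('G')(s) = Add(-5, s) (Function('G')(s) = Add(s, Mul(-1, 5)) = Add(s, -5) = Add(-5, s))
Function('j')(v, H) = -14 (Function('j')(v, H) = Add(-9, Add(Add(-5, v), Mul(-1, v))) = Add(-9, -5) = -14)
Add(Mul(Function('j')(-210, 135), Pow(-44190, -1)), Mul(-1, Function('o')(206))) = Add(Mul(-14, Pow(-44190, -1)), Mul(-1, Mul(95, 206))) = Add(Mul(-14, Rational(-1, 44190)), Mul(-1, 19570)) = Add(Rational(7, 22095), -19570) = Rational(-432399143, 22095)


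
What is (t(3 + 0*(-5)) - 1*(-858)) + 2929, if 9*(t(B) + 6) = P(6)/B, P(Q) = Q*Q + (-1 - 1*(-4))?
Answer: 34042/9 ≈ 3782.4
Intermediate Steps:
P(Q) = 3 + Q² (P(Q) = Q² + (-1 + 4) = Q² + 3 = 3 + Q²)
t(B) = -6 + 13/(3*B) (t(B) = -6 + ((3 + 6²)/B)/9 = -6 + ((3 + 36)/B)/9 = -6 + (39/B)/9 = -6 + 13/(3*B))
(t(3 + 0*(-5)) - 1*(-858)) + 2929 = ((-6 + 13/(3*(3 + 0*(-5)))) - 1*(-858)) + 2929 = ((-6 + 13/(3*(3 + 0))) + 858) + 2929 = ((-6 + (13/3)/3) + 858) + 2929 = ((-6 + (13/3)*(⅓)) + 858) + 2929 = ((-6 + 13/9) + 858) + 2929 = (-41/9 + 858) + 2929 = 7681/9 + 2929 = 34042/9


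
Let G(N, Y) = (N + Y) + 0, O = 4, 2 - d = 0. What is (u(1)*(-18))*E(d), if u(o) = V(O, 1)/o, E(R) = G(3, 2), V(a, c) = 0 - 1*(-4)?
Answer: -360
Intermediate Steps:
d = 2 (d = 2 - 1*0 = 2 + 0 = 2)
V(a, c) = 4 (V(a, c) = 0 + 4 = 4)
G(N, Y) = N + Y
E(R) = 5 (E(R) = 3 + 2 = 5)
u(o) = 4/o
(u(1)*(-18))*E(d) = ((4/1)*(-18))*5 = ((4*1)*(-18))*5 = (4*(-18))*5 = -72*5 = -360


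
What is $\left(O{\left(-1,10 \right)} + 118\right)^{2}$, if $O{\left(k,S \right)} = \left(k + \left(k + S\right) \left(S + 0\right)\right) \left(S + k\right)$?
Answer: $844561$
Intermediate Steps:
$O{\left(k,S \right)} = \left(S + k\right) \left(k + S \left(S + k\right)\right)$ ($O{\left(k,S \right)} = \left(k + \left(S + k\right) S\right) \left(S + k\right) = \left(k + S \left(S + k\right)\right) \left(S + k\right) = \left(S + k\right) \left(k + S \left(S + k\right)\right)$)
$\left(O{\left(-1,10 \right)} + 118\right)^{2} = \left(\left(10^{3} + \left(-1\right)^{2} + 10 \left(-1\right) + 10 \left(-1\right)^{2} + 2 \left(-1\right) 10^{2}\right) + 118\right)^{2} = \left(\left(1000 + 1 - 10 + 10 \cdot 1 + 2 \left(-1\right) 100\right) + 118\right)^{2} = \left(\left(1000 + 1 - 10 + 10 - 200\right) + 118\right)^{2} = \left(801 + 118\right)^{2} = 919^{2} = 844561$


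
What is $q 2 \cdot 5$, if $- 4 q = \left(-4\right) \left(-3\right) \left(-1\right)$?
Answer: $30$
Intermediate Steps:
$q = 3$ ($q = - \frac{\left(-4\right) \left(-3\right) \left(-1\right)}{4} = - \frac{12 \left(-1\right)}{4} = \left(- \frac{1}{4}\right) \left(-12\right) = 3$)
$q 2 \cdot 5 = 3 \cdot 2 \cdot 5 = 6 \cdot 5 = 30$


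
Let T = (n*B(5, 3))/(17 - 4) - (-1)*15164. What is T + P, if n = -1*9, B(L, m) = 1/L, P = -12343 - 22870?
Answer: -1303194/65 ≈ -20049.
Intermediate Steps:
P = -35213
n = -9
T = 985651/65 (T = (-9/5)/(17 - 4) - (-1)*15164 = -9*1/5/13 - 1*(-15164) = -9/5*1/13 + 15164 = -9/65 + 15164 = 985651/65 ≈ 15164.)
T + P = 985651/65 - 35213 = -1303194/65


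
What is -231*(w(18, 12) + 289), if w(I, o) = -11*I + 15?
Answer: -24486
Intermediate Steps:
w(I, o) = 15 - 11*I
-231*(w(18, 12) + 289) = -231*((15 - 11*18) + 289) = -231*((15 - 198) + 289) = -231*(-183 + 289) = -231*106 = -24486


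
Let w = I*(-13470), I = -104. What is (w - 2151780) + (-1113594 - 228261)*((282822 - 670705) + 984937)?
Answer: -801160646070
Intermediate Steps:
w = 1400880 (w = -104*(-13470) = 1400880)
(w - 2151780) + (-1113594 - 228261)*((282822 - 670705) + 984937) = (1400880 - 2151780) + (-1113594 - 228261)*((282822 - 670705) + 984937) = -750900 - 1341855*(-387883 + 984937) = -750900 - 1341855*597054 = -750900 - 801159895170 = -801160646070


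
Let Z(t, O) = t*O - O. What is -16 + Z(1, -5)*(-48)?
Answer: -16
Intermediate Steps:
Z(t, O) = -O + O*t (Z(t, O) = O*t - O = -O + O*t)
-16 + Z(1, -5)*(-48) = -16 - 5*(-1 + 1)*(-48) = -16 - 5*0*(-48) = -16 + 0*(-48) = -16 + 0 = -16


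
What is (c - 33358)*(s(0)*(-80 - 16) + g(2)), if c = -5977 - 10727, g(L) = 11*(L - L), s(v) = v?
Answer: 0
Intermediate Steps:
g(L) = 0 (g(L) = 11*0 = 0)
c = -16704
(c - 33358)*(s(0)*(-80 - 16) + g(2)) = (-16704 - 33358)*(0*(-80 - 16) + 0) = -50062*(0*(-96) + 0) = -50062*(0 + 0) = -50062*0 = 0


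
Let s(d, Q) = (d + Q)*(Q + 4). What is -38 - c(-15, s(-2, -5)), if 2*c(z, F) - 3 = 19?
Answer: -49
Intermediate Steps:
s(d, Q) = (4 + Q)*(Q + d) (s(d, Q) = (Q + d)*(4 + Q) = (4 + Q)*(Q + d))
c(z, F) = 11 (c(z, F) = 3/2 + (½)*19 = 3/2 + 19/2 = 11)
-38 - c(-15, s(-2, -5)) = -38 - 1*11 = -38 - 11 = -49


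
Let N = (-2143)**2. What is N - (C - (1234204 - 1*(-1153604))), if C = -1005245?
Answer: 7985502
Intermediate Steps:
N = 4592449
N - (C - (1234204 - 1*(-1153604))) = 4592449 - (-1005245 - (1234204 - 1*(-1153604))) = 4592449 - (-1005245 - (1234204 + 1153604)) = 4592449 - (-1005245 - 1*2387808) = 4592449 - (-1005245 - 2387808) = 4592449 - 1*(-3393053) = 4592449 + 3393053 = 7985502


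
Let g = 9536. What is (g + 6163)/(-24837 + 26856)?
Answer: 5233/673 ≈ 7.7756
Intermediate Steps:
(g + 6163)/(-24837 + 26856) = (9536 + 6163)/(-24837 + 26856) = 15699/2019 = 15699*(1/2019) = 5233/673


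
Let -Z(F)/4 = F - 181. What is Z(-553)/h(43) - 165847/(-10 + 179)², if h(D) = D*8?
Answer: 3350466/1228123 ≈ 2.7281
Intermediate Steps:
Z(F) = 724 - 4*F (Z(F) = -4*(F - 181) = -4*(-181 + F) = 724 - 4*F)
h(D) = 8*D
Z(-553)/h(43) - 165847/(-10 + 179)² = (724 - 4*(-553))/((8*43)) - 165847/(-10 + 179)² = (724 + 2212)/344 - 165847/(169²) = 2936*(1/344) - 165847/28561 = 367/43 - 165847*1/28561 = 367/43 - 165847/28561 = 3350466/1228123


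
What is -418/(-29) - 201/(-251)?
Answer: 110747/7279 ≈ 15.215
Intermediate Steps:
-418/(-29) - 201/(-251) = -418*(-1/29) - 201*(-1/251) = 418/29 + 201/251 = 110747/7279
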